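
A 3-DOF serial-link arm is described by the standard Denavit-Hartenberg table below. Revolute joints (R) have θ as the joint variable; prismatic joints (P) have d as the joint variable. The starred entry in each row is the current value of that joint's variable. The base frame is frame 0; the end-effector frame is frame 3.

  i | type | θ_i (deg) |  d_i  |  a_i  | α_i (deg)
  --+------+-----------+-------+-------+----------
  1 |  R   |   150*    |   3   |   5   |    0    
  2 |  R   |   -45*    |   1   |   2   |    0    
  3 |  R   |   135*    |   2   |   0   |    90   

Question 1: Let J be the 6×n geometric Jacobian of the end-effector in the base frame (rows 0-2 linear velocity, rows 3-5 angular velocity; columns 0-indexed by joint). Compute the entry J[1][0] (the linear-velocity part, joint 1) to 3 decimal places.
-4.848

axis z_0 = ẑ; lever o_n−o_0 = (-4.8478,4.4319,6.0000)
cross product → J_v[:, 0] = (-4.4319,-4.8478,0.0000)
J_ω[:, 0] = z_0
entry J[1][0] = -4.8478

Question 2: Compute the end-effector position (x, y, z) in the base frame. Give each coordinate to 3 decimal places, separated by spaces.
-4.848 4.432 6.000

after link 1: o_1 = (-4.3301, 2.5000, 3.0000)
after link 2: o_2 = (-4.8478, 4.4319, 4.0000)
after link 3: o_3 = (-4.8478, 4.4319, 6.0000)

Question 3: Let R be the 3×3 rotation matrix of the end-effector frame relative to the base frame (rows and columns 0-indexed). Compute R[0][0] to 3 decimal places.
-0.500

End-effector x-axis (col 0 of R) = (-0.5000,-0.8660,0.0000)
R[0][0] = -0.5000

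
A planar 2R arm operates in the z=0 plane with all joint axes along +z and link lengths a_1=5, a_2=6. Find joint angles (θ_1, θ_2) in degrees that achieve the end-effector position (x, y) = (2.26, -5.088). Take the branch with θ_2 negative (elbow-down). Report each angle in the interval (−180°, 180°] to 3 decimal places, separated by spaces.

cos θ_2 = (30.9953−5²−6²)/(2·5·6) = -0.5001; θ_2 = -120.0051° (elbow-down)
β = atan2(-5.0880,2.2600) = -66.0501°; ψ = atan2(-5.1959,1.9995) = -68.9518°
θ_1 = β − ψ = 2.9017°

2.902 -120.005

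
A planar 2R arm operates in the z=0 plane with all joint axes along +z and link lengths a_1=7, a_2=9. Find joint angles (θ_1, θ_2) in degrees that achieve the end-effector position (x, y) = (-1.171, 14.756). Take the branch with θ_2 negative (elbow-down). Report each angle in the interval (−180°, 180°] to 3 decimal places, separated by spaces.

cos θ_2 = (219.1108−7²−9²)/(2·7·9) = 0.7072; θ_2 = -44.9901° (elbow-down)
β = atan2(14.7560,-1.1710) = 94.5373°; ψ = atan2(-6.3629,13.3651) = -25.4583°
θ_1 = β − ψ = 119.9956°

119.996 -44.990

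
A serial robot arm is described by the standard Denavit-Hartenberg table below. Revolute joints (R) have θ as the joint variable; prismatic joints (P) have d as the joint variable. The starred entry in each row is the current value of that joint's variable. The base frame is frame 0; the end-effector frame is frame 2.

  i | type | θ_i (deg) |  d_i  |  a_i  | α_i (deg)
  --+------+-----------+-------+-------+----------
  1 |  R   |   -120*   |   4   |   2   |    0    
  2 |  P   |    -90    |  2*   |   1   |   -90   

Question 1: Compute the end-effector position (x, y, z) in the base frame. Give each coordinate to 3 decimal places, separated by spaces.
after link 1: o_1 = (-1.0000, -1.7321, 4.0000)
after link 2: o_2 = (-1.8660, -1.2321, 6.0000)

-1.866 -1.232 6.000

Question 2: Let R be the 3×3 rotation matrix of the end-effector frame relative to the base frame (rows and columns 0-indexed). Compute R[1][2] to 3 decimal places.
End-effector z-axis (col 2 of R) = (-0.5000,-0.8660,0.0000)
R[1][2] = -0.8660

-0.866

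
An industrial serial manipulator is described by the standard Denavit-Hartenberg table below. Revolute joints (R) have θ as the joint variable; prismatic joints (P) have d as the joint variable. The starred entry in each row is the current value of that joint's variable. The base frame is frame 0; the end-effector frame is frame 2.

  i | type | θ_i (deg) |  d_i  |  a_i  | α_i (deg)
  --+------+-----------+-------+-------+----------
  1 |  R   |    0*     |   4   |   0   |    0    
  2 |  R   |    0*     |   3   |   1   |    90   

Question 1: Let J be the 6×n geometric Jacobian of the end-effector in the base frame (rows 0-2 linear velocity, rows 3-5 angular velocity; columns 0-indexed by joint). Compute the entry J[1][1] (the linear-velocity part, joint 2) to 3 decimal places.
1.000

axis z_1 = (0.0000,0.0000,1.0000); lever o_n−o_1 = (1.0000,0.0000,3.0000)
cross product → J_v[:, 1] = (0.0000,1.0000,0.0000)
J_ω[:, 1] = z_1
entry J[1][1] = 1.0000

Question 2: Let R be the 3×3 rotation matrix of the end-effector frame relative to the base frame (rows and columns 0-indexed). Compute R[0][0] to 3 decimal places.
End-effector x-axis (col 0 of R) = (1.0000,0.0000,0.0000)
R[0][0] = 1.0000

1.000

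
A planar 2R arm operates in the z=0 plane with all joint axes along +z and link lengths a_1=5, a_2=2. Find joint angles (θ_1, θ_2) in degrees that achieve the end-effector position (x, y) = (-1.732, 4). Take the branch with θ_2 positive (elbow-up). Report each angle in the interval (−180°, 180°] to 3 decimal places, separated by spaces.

89.999 120.001

cos θ_2 = (18.9998−5²−2²)/(2·5·2) = -0.5000; θ_2 = 120.0006° (elbow-up)
β = atan2(4.0000,-1.7320) = 113.4126°; ψ = atan2(1.7320,4.0000) = 23.4132°
θ_1 = β − ψ = 89.9994°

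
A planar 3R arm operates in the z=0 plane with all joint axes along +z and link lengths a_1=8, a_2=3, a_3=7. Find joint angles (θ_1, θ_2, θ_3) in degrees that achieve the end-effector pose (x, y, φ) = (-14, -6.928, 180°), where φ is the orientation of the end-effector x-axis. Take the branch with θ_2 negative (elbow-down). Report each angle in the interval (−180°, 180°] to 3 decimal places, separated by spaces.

-120.000 -60.004 0.004

wrist centre = target − a_3·(cos φ, sin φ) = (-7.0000, -6.9280)
cos θ_2 = (96.9972−8²−3²)/(2·8·3) = 0.4999; θ_2 = -60.0039° (elbow-down)
β = atan2(-6.9280,-7.0000) = -135.2962°; ψ = atan2(-2.5982,9.4998) = -15.2962°
θ_1 = β − ψ = -120.0000°
θ_3 = φ − θ_1 − θ_2 = 0.0039° (wrapped to (-180°,180°])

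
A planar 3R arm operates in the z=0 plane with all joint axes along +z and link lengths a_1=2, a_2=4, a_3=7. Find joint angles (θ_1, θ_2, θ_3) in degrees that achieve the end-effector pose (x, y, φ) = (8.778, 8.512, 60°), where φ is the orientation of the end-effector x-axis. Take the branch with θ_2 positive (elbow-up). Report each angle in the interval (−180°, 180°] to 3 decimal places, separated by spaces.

wrist centre = target − a_3·(cos φ, sin φ) = (5.2780, 2.4498)
cos θ_2 = (33.8589−2²−4²)/(2·2·4) = 0.8662; θ_2 = 29.9820° (elbow-up)
β = atan2(2.4498,5.2780) = 24.8987°; ψ = atan2(1.9989,5.4647) = 20.0918°
θ_1 = β − ψ = 4.8070°
θ_3 = φ − θ_1 − θ_2 = 25.2110° (wrapped to (-180°,180°])

4.807 29.982 25.211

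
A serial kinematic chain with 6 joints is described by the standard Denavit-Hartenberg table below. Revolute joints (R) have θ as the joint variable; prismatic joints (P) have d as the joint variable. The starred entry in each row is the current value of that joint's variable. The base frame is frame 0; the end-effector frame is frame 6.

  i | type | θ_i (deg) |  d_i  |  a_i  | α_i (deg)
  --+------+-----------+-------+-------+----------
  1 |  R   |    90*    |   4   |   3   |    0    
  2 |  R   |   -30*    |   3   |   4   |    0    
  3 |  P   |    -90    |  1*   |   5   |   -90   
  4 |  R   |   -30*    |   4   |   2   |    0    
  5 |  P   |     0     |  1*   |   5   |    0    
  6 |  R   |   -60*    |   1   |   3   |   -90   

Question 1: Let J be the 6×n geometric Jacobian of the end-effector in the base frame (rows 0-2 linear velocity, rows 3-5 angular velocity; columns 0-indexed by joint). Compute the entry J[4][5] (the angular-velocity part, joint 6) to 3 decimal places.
0.866

axis z_5 = (0.5000,0.8660,0.0000); lever o_n−o_5 = (0.5000,0.8660,3.0000)
cross product → J_v[:, 5] = (2.5981,-1.5000,-0.0000)
J_ω[:, 5] = z_5
entry J[4][5] = 0.8660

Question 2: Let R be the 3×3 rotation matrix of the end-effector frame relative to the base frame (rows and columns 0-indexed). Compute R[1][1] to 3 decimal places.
-0.866

End-effector y-axis (col 1 of R) = (-0.5000,-0.8660,-0.0000)
R[1][1] = -0.8660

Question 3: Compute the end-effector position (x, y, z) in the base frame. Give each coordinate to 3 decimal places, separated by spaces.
after link 1: o_1 = (0.0000, 3.0000, 4.0000)
after link 2: o_2 = (2.0000, 6.4641, 7.0000)
after link 3: o_3 = (6.3301, 3.9641, 8.0000)
after link 4: o_4 = (9.8301, 6.5622, 9.0000)
after link 5: o_5 = (14.0801, 5.2631, 11.5000)
after link 6: o_6 = (14.5801, 6.1292, 14.5000)

14.580 6.129 14.500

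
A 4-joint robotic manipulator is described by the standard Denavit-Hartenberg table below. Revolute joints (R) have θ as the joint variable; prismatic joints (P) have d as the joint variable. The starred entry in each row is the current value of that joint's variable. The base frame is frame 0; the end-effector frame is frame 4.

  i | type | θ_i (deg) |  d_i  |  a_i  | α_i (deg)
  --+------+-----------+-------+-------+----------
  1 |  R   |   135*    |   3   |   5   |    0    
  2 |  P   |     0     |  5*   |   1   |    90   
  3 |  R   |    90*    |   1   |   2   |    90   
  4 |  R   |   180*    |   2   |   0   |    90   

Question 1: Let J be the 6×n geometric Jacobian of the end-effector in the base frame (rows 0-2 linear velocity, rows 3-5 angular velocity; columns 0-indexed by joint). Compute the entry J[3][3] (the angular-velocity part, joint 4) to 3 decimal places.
-0.707

axis z_3 = (-0.7071,0.7071,-0.0000); lever o_n−o_3 = (-1.4142,1.4142,0.0000)
cross product → J_v[:, 3] = (0.0000,0.0000,-0.0000)
J_ω[:, 3] = z_3
entry J[3][3] = -0.7071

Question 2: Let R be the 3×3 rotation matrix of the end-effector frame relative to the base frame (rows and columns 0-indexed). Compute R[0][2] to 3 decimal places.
End-effector z-axis (col 2 of R) = (0.7071,0.7071,0.0000)
R[0][2] = 0.7071

0.707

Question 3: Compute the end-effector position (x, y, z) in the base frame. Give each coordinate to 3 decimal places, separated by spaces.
after link 1: o_1 = (-3.5355, 3.5355, 3.0000)
after link 2: o_2 = (-4.2426, 4.2426, 8.0000)
after link 3: o_3 = (-3.5355, 4.9497, 10.0000)
after link 4: o_4 = (-4.9497, 6.3640, 10.0000)

-4.950 6.364 10.000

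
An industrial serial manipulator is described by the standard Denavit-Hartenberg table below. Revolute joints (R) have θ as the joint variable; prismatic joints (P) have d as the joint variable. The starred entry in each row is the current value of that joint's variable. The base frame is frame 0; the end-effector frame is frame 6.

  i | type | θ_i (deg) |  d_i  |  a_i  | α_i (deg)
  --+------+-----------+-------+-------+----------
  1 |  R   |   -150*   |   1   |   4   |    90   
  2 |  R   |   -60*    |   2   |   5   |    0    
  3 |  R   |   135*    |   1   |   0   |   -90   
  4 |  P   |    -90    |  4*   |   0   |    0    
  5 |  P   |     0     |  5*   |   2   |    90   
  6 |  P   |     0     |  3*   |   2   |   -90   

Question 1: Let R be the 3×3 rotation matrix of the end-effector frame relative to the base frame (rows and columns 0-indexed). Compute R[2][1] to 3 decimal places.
0.966

End-effector y-axis (col 1 of R) = (-0.2241,-0.1294,0.9659)
R[2][1] = 0.9659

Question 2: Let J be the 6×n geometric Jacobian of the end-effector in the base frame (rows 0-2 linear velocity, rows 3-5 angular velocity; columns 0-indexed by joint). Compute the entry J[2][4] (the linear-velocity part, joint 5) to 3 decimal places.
prismatic axis z_4 = (0.8365,0.4830,0.2588)
J_v[:, 4] = z_4; J_ω[:, 4] = (0,0,0)
entry J[2][4] = 0.2588

0.259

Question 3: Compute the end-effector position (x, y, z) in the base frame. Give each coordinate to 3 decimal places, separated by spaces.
-0.928 7.547 -3.899

after link 1: o_1 = (-3.4641, -2.0000, 1.0000)
after link 2: o_2 = (-6.6292, -1.5179, -3.3301)
after link 3: o_3 = (-7.1292, -0.6519, -3.3301)
after link 4: o_4 = (-3.7831, 1.2799, -2.2949)
after link 5: o_5 = (-0.6005, 5.4268, -1.0008)
after link 6: o_6 = (-0.9281, 7.5471, -3.8985)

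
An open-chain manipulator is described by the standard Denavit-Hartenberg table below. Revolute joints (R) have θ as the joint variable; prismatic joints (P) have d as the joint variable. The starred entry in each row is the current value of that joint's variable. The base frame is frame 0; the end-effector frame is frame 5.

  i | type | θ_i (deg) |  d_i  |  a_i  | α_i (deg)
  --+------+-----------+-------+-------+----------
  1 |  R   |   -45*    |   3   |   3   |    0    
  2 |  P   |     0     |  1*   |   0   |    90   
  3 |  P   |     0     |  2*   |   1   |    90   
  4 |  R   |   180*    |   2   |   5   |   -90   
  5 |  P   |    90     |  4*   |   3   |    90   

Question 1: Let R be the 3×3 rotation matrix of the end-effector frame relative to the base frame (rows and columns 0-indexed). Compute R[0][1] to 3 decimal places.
0.707

End-effector y-axis (col 1 of R) = (0.7071,0.7071,-0.0000)
R[0][1] = 0.7071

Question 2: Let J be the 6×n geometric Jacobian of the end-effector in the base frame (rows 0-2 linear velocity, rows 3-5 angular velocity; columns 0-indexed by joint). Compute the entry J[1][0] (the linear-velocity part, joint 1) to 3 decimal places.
0.707

axis z_0 = ẑ; lever o_n−o_0 = (0.7071,2.1213,5.0000)
cross product → J_v[:, 0] = (-2.1213,0.7071,0.0000)
J_ω[:, 0] = z_0
entry J[1][0] = 0.7071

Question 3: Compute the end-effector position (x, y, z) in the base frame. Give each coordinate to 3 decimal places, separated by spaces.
after link 1: o_1 = (2.1213, -2.1213, 3.0000)
after link 2: o_2 = (2.1213, -2.1213, 4.0000)
after link 3: o_3 = (1.4142, -4.2426, 4.0000)
after link 4: o_4 = (-2.1213, -0.7071, 2.0000)
after link 5: o_5 = (0.7071, 2.1213, 5.0000)

0.707 2.121 5.000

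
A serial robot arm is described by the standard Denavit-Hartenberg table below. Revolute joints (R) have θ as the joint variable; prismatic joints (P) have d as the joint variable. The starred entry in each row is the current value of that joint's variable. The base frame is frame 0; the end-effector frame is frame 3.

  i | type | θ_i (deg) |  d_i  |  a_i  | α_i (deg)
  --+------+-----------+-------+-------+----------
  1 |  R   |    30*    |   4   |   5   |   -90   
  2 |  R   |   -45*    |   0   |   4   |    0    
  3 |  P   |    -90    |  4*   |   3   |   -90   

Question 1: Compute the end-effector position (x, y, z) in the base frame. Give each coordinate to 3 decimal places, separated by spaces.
after link 1: o_1 = (4.3301, 2.5000, 4.0000)
after link 2: o_2 = (6.7796, 3.9142, 6.8284)
after link 3: o_3 = (2.9425, 6.3177, 8.9497)

2.942 6.318 8.950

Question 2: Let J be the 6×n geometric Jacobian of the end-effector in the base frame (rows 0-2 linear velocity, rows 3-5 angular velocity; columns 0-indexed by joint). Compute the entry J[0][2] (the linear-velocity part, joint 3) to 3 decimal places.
-0.500

prismatic axis z_2 = (-0.5000,0.8660,0.0000)
J_v[:, 2] = z_2; J_ω[:, 2] = (0,0,0)
entry J[0][2] = -0.5000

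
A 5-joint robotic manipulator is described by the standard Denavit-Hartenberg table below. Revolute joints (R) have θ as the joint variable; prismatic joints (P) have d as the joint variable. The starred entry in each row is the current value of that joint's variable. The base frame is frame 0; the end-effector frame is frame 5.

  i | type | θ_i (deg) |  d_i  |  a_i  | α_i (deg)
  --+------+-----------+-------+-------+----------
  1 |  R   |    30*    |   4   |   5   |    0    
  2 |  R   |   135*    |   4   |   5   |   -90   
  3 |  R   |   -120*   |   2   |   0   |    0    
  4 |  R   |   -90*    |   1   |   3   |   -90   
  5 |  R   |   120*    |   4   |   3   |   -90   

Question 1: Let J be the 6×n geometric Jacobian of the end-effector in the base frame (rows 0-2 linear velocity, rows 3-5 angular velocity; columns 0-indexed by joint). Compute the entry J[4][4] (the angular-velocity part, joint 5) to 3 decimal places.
axis z_4 = (0.4830,-0.1294,0.8660); lever o_n−o_4 = (1.3495,2.3281,4.2141)
cross product → J_v[:, 4] = (-2.5616,-0.8665,1.2990)
J_ω[:, 4] = z_4
entry J[4][4] = -0.1294

-0.129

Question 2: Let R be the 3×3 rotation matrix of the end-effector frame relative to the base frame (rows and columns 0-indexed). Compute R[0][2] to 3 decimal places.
-0.854

End-effector z-axis (col 2 of R) = (-0.8539,-0.2888,0.4330)
R[0][2] = -0.8539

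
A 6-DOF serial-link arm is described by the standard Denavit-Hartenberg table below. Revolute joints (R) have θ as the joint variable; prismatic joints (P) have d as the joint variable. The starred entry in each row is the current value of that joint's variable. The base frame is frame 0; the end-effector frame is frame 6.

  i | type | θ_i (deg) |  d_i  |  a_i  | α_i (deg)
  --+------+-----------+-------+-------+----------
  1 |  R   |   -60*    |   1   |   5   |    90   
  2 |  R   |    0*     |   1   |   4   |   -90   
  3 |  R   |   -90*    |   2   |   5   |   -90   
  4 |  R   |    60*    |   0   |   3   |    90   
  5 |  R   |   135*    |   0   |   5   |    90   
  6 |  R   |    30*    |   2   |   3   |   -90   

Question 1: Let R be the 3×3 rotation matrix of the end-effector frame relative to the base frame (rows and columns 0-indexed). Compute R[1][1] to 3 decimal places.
End-effector y-axis (col 1 of R) = (-0.0474,0.7891,0.6124)
R[1][1] = 0.7891

0.789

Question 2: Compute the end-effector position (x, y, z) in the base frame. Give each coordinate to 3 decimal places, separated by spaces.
1.987 -17.082 4.580

after link 1: o_1 = (2.5000, -4.3301, 1.0000)
after link 2: o_2 = (3.6340, -8.2942, 1.0000)
after link 3: o_3 = (-0.6962, -10.7942, 3.0000)
after link 4: o_4 = (-1.9952, -11.5442, 0.4019)
after link 5: o_5 = (1.3035, -13.7222, 3.4638)
after link 6: o_6 = (1.9873, -17.0817, 4.5800)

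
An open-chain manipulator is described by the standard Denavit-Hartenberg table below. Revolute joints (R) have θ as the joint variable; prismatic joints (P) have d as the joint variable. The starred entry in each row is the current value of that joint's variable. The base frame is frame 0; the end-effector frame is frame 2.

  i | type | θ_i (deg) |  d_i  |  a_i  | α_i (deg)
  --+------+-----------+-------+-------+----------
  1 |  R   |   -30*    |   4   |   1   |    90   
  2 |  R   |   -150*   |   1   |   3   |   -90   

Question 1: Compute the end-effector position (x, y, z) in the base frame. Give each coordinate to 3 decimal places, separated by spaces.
after link 1: o_1 = (0.8660, -0.5000, 4.0000)
after link 2: o_2 = (-1.8840, -0.0670, 2.5000)

-1.884 -0.067 2.500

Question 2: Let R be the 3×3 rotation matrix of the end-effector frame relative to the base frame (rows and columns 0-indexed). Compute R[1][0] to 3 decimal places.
0.433

End-effector x-axis (col 0 of R) = (-0.7500,0.4330,-0.5000)
R[1][0] = 0.4330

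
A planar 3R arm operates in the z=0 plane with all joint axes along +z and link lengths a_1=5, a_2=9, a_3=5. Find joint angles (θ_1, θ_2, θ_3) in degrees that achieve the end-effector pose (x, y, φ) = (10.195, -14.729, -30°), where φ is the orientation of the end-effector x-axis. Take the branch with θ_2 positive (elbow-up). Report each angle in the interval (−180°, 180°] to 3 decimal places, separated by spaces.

wrist centre = target − a_3·(cos φ, sin φ) = (5.8649, -12.2290)
cos θ_2 = (183.9452−5²−9²)/(2·5·9) = 0.8661; θ_2 = 29.9963° (elbow-up)
β = atan2(-12.2290,5.8649) = -64.3782°; ψ = atan2(4.4995,12.7945) = 19.3754°
θ_1 = β − ψ = -83.7537°
θ_3 = φ − θ_1 − θ_2 = 23.7573° (wrapped to (-180°,180°])

-83.754 29.996 23.757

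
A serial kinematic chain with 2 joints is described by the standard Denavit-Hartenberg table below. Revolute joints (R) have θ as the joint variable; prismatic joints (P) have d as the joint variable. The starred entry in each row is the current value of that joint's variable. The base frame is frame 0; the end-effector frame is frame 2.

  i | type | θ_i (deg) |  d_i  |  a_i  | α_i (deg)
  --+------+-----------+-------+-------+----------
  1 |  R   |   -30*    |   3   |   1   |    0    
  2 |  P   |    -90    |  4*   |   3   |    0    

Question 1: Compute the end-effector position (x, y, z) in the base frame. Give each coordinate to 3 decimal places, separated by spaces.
after link 1: o_1 = (0.8660, -0.5000, 3.0000)
after link 2: o_2 = (-0.6340, -3.0981, 7.0000)

-0.634 -3.098 7.000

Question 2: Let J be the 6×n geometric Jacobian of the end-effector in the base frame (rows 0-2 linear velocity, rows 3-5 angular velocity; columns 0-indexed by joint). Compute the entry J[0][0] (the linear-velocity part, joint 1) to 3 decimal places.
3.098

axis z_0 = ẑ; lever o_n−o_0 = (-0.6340,-3.0981,7.0000)
cross product → J_v[:, 0] = (3.0981,-0.6340,0.0000)
J_ω[:, 0] = z_0
entry J[0][0] = 3.0981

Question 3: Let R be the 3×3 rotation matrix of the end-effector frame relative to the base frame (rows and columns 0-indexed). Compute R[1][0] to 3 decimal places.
-0.866

End-effector x-axis (col 0 of R) = (-0.5000,-0.8660,0.0000)
R[1][0] = -0.8660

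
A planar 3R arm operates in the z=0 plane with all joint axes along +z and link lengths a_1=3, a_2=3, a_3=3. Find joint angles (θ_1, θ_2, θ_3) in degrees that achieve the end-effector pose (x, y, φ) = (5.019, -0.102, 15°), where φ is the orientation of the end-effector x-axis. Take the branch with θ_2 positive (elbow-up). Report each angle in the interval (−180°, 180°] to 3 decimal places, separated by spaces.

wrist centre = target − a_3·(cos φ, sin φ) = (2.1212, -0.8785)
cos θ_2 = (5.2713−3²−3²)/(2·3·3) = -0.7072; θ_2 = 135.0036° (elbow-up)
β = atan2(-0.8785,2.1212) = -22.4958°; ψ = atan2(2.1212,0.8785) = 67.5018°
θ_1 = β − ψ = -89.9976°
θ_3 = φ − θ_1 − θ_2 = -30.0060° (wrapped to (-180°,180°])

-89.998 135.004 -30.006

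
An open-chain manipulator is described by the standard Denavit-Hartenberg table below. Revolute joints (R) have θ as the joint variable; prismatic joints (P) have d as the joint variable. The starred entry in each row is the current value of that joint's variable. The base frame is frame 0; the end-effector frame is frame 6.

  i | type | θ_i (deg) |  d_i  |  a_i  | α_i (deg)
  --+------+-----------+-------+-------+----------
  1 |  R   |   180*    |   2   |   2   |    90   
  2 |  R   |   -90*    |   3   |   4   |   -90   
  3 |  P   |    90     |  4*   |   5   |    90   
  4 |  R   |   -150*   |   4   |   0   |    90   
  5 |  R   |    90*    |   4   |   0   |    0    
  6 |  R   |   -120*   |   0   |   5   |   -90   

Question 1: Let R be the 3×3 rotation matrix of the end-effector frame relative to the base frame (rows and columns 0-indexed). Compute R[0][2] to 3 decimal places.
End-effector z-axis (col 2 of R) = (0.2500,0.4330,-0.8660)
R[0][2] = 0.2500

0.250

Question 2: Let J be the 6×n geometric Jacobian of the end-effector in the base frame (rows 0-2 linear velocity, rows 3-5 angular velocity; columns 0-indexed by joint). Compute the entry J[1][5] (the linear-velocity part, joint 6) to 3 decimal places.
2.165

axis z_5 = (-0.8660,0.5000,0.0000); lever o_n−o_5 = (2.1651,3.7500,2.5000)
cross product → J_v[:, 5] = (1.2500,2.1651,-4.3301)
J_ω[:, 5] = z_5
entry J[1][5] = 2.1651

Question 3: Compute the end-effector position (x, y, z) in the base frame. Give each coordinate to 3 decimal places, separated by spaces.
-7.299 3.750 -3.500

after link 1: o_1 = (-2.0000, 0.0000, 2.0000)
after link 2: o_2 = (-2.0000, 3.0000, -2.0000)
after link 3: o_3 = (-6.0000, -2.0000, -2.0000)
after link 4: o_4 = (-6.0000, -2.0000, -6.0000)
after link 5: o_5 = (-9.4641, 0.0000, -6.0000)
after link 6: o_6 = (-7.2990, 3.7500, -3.5000)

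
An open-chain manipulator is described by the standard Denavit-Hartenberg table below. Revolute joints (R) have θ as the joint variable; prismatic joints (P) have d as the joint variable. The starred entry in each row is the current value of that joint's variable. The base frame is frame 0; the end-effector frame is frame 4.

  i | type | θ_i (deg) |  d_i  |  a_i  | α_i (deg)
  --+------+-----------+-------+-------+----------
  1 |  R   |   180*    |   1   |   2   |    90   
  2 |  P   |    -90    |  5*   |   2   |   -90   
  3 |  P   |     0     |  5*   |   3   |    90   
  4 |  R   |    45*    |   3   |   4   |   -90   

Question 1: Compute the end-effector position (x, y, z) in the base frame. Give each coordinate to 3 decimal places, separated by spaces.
-9.828 8.000 -6.828

after link 1: o_1 = (-2.0000, 0.0000, 1.0000)
after link 2: o_2 = (-2.0000, 5.0000, -1.0000)
after link 3: o_3 = (-7.0000, 5.0000, -4.0000)
after link 4: o_4 = (-9.8284, 8.0000, -6.8284)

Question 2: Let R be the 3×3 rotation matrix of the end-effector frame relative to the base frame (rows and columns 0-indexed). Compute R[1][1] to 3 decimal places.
-1.000

End-effector y-axis (col 1 of R) = (-0.0000,-1.0000,-0.0000)
R[1][1] = -1.0000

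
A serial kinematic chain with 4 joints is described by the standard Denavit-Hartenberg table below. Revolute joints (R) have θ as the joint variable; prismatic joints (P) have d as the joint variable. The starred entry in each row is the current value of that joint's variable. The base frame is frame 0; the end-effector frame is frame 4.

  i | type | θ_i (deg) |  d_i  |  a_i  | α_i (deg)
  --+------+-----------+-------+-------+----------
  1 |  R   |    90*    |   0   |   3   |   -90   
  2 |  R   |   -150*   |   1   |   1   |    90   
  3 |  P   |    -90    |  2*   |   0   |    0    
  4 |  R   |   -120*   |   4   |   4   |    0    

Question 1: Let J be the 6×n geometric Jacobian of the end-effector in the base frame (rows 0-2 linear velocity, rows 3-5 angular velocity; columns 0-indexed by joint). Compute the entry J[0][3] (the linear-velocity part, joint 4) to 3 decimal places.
3.464

axis z_3 = (-0.0000,-0.5000,-0.8660); lever o_n−o_3 = (-2.0000,1.0000,-5.1962)
cross product → J_v[:, 3] = (3.4641,1.7321,-1.0000)
J_ω[:, 3] = z_3
entry J[0][3] = 3.4641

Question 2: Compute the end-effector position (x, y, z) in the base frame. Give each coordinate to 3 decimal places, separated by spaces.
after link 1: o_1 = (0.0000, 3.0000, 0.0000)
after link 2: o_2 = (-1.0000, 2.1340, 0.5000)
after link 3: o_3 = (-1.0000, 1.1340, -1.2321)
after link 4: o_4 = (-3.0000, 2.1340, -6.4282)

-3.000 2.134 -6.428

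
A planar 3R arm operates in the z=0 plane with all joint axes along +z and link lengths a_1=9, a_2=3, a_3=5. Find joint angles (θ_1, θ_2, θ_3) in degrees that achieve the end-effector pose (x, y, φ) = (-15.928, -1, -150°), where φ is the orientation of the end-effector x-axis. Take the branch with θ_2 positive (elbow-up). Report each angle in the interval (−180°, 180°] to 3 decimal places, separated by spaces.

165.259 30.010 14.731

wrist centre = target − a_3·(cos φ, sin φ) = (-11.5979, 1.5000)
cos θ_2 = (136.7607−9²−3²)/(2·9·3) = 0.8659; θ_2 = 30.0100° (elbow-up)
β = atan2(1.5000,-11.5979) = 172.6306°; ψ = atan2(1.5005,11.5978) = 7.3716°
θ_1 = β − ψ = 165.2590°
θ_3 = φ − θ_1 − θ_2 = 14.7310° (wrapped to (-180°,180°])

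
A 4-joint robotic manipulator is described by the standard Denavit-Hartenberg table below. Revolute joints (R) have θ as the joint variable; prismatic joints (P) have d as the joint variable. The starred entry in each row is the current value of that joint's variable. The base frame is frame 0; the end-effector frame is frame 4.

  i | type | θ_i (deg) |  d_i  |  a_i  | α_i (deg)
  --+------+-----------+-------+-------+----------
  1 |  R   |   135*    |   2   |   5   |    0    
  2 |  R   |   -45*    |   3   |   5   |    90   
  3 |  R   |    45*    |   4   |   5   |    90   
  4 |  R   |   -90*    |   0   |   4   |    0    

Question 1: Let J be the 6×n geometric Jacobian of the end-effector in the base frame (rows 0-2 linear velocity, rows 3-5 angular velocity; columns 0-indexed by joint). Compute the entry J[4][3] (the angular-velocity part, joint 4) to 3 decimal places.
0.707

axis z_3 = (0.0000,0.7071,-0.7071); lever o_n−o_3 = (-4.0000,0.0000,0.0000)
cross product → J_v[:, 3] = (0.0000,2.8284,2.8284)
J_ω[:, 3] = z_3
entry J[4][3] = 0.7071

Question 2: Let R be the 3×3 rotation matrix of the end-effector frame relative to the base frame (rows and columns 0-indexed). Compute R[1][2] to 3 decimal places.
End-effector z-axis (col 2 of R) = (0.0000,0.7071,-0.7071)
R[1][2] = 0.7071

0.707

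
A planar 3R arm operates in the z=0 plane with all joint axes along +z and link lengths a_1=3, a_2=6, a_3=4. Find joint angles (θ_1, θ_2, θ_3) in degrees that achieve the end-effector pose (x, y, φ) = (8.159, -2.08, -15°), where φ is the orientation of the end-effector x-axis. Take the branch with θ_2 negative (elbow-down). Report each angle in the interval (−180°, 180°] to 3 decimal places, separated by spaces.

wrist centre = target − a_3·(cos φ, sin φ) = (4.2953, -1.0447)
cos θ_2 = (19.5410−3²−6²)/(2·3·6) = -0.7072; θ_2 = -135.0071° (elbow-down)
β = atan2(-1.0447,4.2953) = -13.6703°; ψ = atan2(-4.2421,-1.2432) = -106.3334°
θ_1 = β − ψ = 92.6630°
θ_3 = φ − θ_1 − θ_2 = 27.3440° (wrapped to (-180°,180°])

92.663 -135.007 27.344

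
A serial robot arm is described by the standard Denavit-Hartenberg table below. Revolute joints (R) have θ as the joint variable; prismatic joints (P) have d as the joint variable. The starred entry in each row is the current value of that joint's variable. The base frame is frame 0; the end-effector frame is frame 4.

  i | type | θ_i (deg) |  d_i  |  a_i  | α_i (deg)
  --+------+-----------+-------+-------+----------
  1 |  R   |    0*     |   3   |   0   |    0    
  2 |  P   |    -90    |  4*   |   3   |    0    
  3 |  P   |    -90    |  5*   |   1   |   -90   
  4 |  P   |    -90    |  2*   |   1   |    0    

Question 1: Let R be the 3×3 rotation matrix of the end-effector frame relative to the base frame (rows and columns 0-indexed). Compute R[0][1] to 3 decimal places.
-1.000

End-effector y-axis (col 1 of R) = (-1.0000,-0.0000,-0.0000)
R[0][1] = -1.0000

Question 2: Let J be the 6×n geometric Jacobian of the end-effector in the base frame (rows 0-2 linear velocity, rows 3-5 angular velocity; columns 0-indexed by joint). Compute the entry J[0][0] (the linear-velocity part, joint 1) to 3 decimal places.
axis z_0 = ẑ; lever o_n−o_0 = (-1.0000,-5.0000,13.0000)
cross product → J_v[:, 0] = (5.0000,-1.0000,0.0000)
J_ω[:, 0] = z_0
entry J[0][0] = 5.0000

5.000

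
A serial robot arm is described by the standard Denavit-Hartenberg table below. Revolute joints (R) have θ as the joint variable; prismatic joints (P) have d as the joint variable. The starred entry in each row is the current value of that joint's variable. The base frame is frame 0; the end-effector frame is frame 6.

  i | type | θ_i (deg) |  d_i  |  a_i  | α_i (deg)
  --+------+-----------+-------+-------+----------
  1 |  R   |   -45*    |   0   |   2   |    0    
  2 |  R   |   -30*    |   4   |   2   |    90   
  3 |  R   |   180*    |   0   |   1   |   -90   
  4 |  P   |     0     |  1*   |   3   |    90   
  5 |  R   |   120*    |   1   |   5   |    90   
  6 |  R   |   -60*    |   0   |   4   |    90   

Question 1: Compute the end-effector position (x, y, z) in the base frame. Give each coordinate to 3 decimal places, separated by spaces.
4.183 -2.225 -3.062

after link 1: o_1 = (1.4142, -1.4142, 0.0000)
after link 2: o_2 = (1.9319, -3.3461, 4.0000)
after link 3: o_3 = (1.6730, -2.3801, 4.0000)
after link 4: o_4 = (0.8966, 0.5176, 3.0000)
after link 5: o_5 = (0.5777, -2.1560, -1.3301)
after link 6: o_6 = (4.1826, -2.2253, -3.0622)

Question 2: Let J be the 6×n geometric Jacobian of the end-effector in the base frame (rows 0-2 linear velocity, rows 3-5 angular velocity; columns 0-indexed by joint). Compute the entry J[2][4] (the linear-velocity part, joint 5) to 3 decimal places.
3.500

axis z_4 = (-0.9659,-0.2588,0.0000); lever o_n−o_4 = (3.2860,-2.7430,-6.0622)
cross product → J_v[:, 4] = (1.5690,-5.8556,3.5000)
J_ω[:, 4] = z_4
entry J[2][4] = 3.5000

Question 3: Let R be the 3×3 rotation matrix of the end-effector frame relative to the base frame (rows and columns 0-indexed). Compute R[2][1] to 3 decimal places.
-0.500

End-effector y-axis (col 1 of R) = (-0.2241,0.8365,-0.5000)
R[2][1] = -0.5000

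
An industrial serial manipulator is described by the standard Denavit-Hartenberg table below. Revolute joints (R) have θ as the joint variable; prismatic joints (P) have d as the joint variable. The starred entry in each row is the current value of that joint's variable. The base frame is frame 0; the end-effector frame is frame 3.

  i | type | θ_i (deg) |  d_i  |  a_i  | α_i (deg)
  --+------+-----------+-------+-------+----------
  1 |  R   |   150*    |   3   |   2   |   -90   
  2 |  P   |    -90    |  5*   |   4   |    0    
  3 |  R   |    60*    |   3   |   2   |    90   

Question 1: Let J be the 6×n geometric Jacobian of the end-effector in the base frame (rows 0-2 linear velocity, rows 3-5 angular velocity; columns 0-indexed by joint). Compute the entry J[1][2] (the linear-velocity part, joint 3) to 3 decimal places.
0.500

axis z_2 = (-0.5000,-0.8660,0.0000); lever o_n−o_2 = (-3.0000,-1.7321,1.0000)
cross product → J_v[:, 2] = (-0.8660,0.5000,-1.7321)
J_ω[:, 2] = z_2
entry J[1][2] = 0.5000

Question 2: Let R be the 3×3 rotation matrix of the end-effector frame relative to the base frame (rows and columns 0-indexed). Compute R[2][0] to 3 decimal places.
0.500

End-effector x-axis (col 0 of R) = (-0.7500,0.4330,0.5000)
R[2][0] = 0.5000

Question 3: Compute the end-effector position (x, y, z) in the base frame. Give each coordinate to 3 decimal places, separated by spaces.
after link 1: o_1 = (-1.7321, 1.0000, 3.0000)
after link 2: o_2 = (-4.2321, -3.3301, 7.0000)
after link 3: o_3 = (-7.2321, -5.0622, 8.0000)

-7.232 -5.062 8.000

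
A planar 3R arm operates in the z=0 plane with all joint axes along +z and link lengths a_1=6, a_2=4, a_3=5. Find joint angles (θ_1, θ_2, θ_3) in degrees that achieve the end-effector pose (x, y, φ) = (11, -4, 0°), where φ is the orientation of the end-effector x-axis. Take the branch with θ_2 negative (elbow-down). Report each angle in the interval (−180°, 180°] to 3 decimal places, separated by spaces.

wrist centre = target − a_3·(cos φ, sin φ) = (6.0000, -4.0000)
cos θ_2 = (52.0000−6²−4²)/(2·6·4) = 0.0000; θ_2 = -90.0000° (elbow-down)
β = atan2(-4.0000,6.0000) = -33.6901°; ψ = atan2(-4.0000,6.0000) = -33.6901°
θ_1 = β − ψ = 0.0000°
θ_3 = φ − θ_1 − θ_2 = 90.0000° (wrapped to (-180°,180°])

0.000 -90.000 90.000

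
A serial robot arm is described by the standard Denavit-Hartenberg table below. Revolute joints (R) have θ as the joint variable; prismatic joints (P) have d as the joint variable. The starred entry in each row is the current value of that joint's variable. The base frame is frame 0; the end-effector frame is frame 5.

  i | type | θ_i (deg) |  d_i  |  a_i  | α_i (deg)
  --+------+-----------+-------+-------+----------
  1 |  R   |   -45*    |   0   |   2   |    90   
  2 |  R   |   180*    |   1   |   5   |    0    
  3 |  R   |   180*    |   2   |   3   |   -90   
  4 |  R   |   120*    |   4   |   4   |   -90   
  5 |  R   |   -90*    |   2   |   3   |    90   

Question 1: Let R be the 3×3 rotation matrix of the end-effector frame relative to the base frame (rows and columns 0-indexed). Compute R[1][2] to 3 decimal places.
-0.966

End-effector z-axis (col 2 of R) = (-0.2588,-0.9659,-0.0000)
R[1][2] = -0.9659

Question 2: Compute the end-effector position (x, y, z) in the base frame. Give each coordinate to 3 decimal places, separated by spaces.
after link 1: o_1 = (1.4142, -1.4142, 0.0000)
after link 2: o_2 = (-2.8284, 1.4142, 0.0000)
after link 3: o_3 = (-2.1213, -2.1213, 0.0000)
after link 4: o_4 = (-1.0860, 1.7424, 4.0000)
after link 5: o_5 = (-3.0179, 2.2600, 7.0000)

-3.018 2.260 7.000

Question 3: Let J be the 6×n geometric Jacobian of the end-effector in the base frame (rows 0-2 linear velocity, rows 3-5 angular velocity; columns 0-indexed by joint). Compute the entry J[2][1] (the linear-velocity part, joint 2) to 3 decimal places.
-5.732

axis z_1 = (-0.7071,-0.7071,0.0000); lever o_n−o_1 = (-4.4321,3.6742,7.0000)
cross product → J_v[:, 1] = (-4.9497,4.9497,-5.7321)
J_ω[:, 1] = z_1
entry J[2][1] = -5.7321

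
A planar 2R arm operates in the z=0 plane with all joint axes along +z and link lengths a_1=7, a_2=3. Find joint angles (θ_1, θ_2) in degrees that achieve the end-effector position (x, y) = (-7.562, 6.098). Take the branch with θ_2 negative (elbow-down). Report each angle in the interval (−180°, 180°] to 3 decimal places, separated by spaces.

150.003 -30.010

cos θ_2 = (94.3694−7²−3²)/(2·7·3) = 0.8659; θ_2 = -30.0099° (elbow-down)
β = atan2(6.0980,-7.5620) = 141.1173°; ψ = atan2(-1.5004,9.5978) = -8.8853°
θ_1 = β − ψ = 150.0025°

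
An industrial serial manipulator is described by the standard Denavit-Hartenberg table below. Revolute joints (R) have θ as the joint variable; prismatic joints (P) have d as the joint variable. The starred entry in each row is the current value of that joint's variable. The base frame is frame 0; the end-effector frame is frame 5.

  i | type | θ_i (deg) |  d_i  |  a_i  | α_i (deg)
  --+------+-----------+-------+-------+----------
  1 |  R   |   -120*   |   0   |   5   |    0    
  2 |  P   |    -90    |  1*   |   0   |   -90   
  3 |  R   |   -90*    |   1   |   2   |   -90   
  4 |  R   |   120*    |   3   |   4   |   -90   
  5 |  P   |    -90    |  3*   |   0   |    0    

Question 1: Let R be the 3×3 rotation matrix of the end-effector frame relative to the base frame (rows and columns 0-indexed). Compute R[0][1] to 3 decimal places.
0.433

End-effector y-axis (col 1 of R) = (0.4330,0.7500,-0.5000)
R[0][1] = 0.4330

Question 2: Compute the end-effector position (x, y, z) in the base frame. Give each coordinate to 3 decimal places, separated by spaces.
-4.616 -1.995 -1.598

after link 1: o_1 = (-2.5000, -4.3301, 0.0000)
after link 2: o_2 = (-2.5000, -4.3301, 1.0000)
after link 3: o_3 = (-3.0000, -5.1962, 3.0000)
after link 4: o_4 = (-3.8660, -0.6962, 1.0000)
after link 5: o_5 = (-4.6160, -1.9952, -1.5981)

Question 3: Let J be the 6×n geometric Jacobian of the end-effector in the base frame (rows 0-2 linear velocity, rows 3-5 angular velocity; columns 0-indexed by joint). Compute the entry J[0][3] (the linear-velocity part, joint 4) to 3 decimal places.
axis z_3 = (-0.8660,0.5000,-0.0000); lever o_n−o_3 = (-1.6160,3.2010,-4.5981)
cross product → J_v[:, 3] = (-2.2990,-3.9821,-1.9641)
J_ω[:, 3] = z_3
entry J[0][3] = -2.2990

-2.299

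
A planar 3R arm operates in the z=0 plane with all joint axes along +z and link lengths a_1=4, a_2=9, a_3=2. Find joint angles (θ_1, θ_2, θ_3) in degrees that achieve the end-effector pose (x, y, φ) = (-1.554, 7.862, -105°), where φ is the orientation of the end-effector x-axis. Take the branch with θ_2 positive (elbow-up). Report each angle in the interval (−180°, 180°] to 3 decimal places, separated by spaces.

29.999 90.005 134.996

wrist centre = target − a_3·(cos φ, sin φ) = (-1.0364, 9.7939)
cos θ_2 = (96.9936−4²−9²)/(2·4·9) = -0.0001; θ_2 = 90.0051° (elbow-up)
β = atan2(9.7939,-1.0364) = 96.0404°; ψ = atan2(9.0000,3.9992) = 66.0418°
θ_1 = β − ψ = 29.9986°
θ_3 = φ − θ_1 − θ_2 = 134.9962° (wrapped to (-180°,180°])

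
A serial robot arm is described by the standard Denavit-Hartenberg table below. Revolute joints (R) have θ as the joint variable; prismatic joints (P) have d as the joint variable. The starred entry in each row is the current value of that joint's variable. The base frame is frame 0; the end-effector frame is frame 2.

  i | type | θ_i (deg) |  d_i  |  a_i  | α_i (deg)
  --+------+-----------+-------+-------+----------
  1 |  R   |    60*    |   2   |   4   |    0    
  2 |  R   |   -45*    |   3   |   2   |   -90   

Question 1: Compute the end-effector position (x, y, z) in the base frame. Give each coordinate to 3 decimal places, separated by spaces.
after link 1: o_1 = (2.0000, 3.4641, 2.0000)
after link 2: o_2 = (3.9319, 3.9817, 5.0000)

3.932 3.982 5.000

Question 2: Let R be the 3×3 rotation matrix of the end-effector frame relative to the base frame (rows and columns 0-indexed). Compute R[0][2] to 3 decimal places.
End-effector z-axis (col 2 of R) = (-0.2588,0.9659,0.0000)
R[0][2] = -0.2588

-0.259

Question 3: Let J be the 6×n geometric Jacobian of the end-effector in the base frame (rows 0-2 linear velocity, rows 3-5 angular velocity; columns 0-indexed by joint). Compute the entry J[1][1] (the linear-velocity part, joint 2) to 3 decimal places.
axis z_1 = (0.0000,0.0000,1.0000); lever o_n−o_1 = (1.9319,0.5176,3.0000)
cross product → J_v[:, 1] = (-0.5176,1.9319,0.0000)
J_ω[:, 1] = z_1
entry J[1][1] = 1.9319

1.932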